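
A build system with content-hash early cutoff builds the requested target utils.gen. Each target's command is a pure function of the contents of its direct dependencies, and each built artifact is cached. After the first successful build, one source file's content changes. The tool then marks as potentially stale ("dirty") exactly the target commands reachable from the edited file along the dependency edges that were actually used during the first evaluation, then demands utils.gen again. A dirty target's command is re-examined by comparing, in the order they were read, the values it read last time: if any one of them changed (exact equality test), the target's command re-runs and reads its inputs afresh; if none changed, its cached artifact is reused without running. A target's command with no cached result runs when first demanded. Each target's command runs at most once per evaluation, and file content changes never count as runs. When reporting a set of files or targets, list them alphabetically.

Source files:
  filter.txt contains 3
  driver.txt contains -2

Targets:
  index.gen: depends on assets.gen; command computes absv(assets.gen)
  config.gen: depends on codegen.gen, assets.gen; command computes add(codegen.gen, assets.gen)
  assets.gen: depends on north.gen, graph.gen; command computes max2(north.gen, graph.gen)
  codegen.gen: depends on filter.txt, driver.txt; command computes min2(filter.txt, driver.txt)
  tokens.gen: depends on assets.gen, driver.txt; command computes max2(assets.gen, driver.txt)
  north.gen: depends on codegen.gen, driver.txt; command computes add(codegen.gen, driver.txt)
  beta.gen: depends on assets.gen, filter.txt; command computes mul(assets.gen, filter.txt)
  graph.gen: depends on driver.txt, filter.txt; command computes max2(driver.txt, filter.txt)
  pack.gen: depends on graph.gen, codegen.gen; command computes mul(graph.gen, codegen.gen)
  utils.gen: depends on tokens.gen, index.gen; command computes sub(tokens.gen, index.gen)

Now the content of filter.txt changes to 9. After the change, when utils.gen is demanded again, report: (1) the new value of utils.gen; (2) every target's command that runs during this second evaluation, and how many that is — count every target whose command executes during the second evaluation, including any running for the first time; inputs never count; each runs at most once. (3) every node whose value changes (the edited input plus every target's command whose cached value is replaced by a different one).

New value of utils.gen: 0.
Target commands that run: assets.gen, codegen.gen, graph.gen, index.gen, tokens.gen, utils.gen — 6 in total.
Values that change: assets.gen, filter.txt, graph.gen, index.gen, tokens.gen.
Key observation: the cutoff stops propagation at north.gen — its inputs' values are unchanged, so it reuses its cache.

First evaluation (everything demanded from the output):
  codegen.gen = min2(3, -2) = -2
  graph.gen = max2(-2, 3) = 3
  north.gen = add(-2, -2) = -4
  assets.gen = max2(-4, 3) = 3
  index.gen = absv(3) = 3
  tokens.gen = max2(3, -2) = 3
  utils.gen = sub(3, 3) = 0

Propagation after the edit:
  codegen.gen: runs — filter.txt 3->9; result -2 (same value as before).
  graph.gen: runs — filter.txt 3->9; result 9.
  north.gen: checked — values it read are unchanged (codegen.gen unchanged, driver.txt unchanged); reused cached -4 without running.
  assets.gen: runs — graph.gen 3->9; result 9.
  index.gen: runs — assets.gen 3->9; result 9.
  tokens.gen: runs — assets.gen 3->9; result 9.
  utils.gen: runs — tokens.gen 3->9; index.gen 3->9; result 0 (same value as before).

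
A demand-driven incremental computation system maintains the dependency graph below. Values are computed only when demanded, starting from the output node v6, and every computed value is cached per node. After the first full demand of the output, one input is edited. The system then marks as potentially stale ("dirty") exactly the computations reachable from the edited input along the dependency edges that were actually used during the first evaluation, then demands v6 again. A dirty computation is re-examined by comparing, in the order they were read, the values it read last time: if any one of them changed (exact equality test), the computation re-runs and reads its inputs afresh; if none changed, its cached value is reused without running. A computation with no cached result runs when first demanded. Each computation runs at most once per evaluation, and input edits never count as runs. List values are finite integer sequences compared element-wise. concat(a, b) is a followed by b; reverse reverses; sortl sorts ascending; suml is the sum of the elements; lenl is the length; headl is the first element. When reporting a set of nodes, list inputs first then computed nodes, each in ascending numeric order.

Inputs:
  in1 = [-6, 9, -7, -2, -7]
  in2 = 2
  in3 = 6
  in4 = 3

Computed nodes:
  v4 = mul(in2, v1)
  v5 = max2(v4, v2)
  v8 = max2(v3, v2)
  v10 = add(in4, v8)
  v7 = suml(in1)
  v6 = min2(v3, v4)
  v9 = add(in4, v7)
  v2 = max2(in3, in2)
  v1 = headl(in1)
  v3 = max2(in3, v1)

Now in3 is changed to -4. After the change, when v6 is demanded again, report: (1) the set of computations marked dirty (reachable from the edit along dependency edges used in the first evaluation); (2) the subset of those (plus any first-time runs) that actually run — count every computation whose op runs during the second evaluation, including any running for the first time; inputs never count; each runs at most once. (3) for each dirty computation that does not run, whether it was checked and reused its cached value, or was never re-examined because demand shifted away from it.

First evaluation (everything demanded from the output):
  v1 = headl([-6, 9, -7, -2, -7]) = -6
  v3 = max2(6, -6) = 6
  v4 = mul(2, -6) = -12
  v6 = min2(6, -12) = -12

Propagation after the edit:
  v3: runs — in3 6->-4; result -4.
  v6: runs — v3 6->-4; result -12 (same value as before).

Marked dirty: v3, v6.
Computations that run: v3, v6 — 2 in total.
Every dirty computation ran.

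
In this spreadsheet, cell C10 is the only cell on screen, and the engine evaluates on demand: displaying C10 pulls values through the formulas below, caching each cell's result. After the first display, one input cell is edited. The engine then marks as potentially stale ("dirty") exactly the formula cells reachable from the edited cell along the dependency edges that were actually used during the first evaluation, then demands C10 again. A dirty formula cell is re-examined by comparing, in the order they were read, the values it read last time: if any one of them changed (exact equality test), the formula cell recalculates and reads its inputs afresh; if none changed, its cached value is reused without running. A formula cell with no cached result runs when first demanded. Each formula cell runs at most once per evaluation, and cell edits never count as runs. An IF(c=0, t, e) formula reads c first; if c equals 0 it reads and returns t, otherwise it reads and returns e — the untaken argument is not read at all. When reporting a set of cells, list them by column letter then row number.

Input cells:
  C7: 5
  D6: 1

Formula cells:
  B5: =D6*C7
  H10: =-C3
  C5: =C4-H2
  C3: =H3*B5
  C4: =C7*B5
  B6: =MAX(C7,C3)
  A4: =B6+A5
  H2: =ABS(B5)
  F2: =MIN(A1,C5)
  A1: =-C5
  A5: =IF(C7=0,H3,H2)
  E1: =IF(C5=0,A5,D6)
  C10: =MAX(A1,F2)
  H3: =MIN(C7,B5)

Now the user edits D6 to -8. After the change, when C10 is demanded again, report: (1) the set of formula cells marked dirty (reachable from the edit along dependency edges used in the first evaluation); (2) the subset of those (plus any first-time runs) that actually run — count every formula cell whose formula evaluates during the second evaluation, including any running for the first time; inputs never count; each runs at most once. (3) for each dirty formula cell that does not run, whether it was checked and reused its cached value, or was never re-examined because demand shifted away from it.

Initial pass — values computed on the first demand:
  B5 = 1 * 5 = 5
  C4 = 5 * 5 = 25
  H2 = ABS(5) = 5
  C5 = 25 - 5 = 20
  A1 = -(20) = -20
  F2 = MIN(-20, 20) = -20
  C10 = MAX(-20, -20) = -20

Second demand — change propagation:
  B5: re-runs because D6 1->-8; new result -40.
  C4: re-runs because B5 5->-40; new result -200.
  H2: re-runs because B5 5->-40; new result 40.
  C5: re-runs because C4 25->-200; H2 5->40; new result -240.
  A1: re-runs because C5 20->-240; new result 240.
  F2: re-runs because A1 -20->240; C5 20->-240; new result -240.
  C10: re-runs because A1 -20->240; F2 -20->-240; new result 240.

Dirty set: A1, B5, C4, C5, C10, F2, H2.
Run set: A1, B5, C4, C5, C10, F2, H2 (7 run).
All dirty formula cells ended up running.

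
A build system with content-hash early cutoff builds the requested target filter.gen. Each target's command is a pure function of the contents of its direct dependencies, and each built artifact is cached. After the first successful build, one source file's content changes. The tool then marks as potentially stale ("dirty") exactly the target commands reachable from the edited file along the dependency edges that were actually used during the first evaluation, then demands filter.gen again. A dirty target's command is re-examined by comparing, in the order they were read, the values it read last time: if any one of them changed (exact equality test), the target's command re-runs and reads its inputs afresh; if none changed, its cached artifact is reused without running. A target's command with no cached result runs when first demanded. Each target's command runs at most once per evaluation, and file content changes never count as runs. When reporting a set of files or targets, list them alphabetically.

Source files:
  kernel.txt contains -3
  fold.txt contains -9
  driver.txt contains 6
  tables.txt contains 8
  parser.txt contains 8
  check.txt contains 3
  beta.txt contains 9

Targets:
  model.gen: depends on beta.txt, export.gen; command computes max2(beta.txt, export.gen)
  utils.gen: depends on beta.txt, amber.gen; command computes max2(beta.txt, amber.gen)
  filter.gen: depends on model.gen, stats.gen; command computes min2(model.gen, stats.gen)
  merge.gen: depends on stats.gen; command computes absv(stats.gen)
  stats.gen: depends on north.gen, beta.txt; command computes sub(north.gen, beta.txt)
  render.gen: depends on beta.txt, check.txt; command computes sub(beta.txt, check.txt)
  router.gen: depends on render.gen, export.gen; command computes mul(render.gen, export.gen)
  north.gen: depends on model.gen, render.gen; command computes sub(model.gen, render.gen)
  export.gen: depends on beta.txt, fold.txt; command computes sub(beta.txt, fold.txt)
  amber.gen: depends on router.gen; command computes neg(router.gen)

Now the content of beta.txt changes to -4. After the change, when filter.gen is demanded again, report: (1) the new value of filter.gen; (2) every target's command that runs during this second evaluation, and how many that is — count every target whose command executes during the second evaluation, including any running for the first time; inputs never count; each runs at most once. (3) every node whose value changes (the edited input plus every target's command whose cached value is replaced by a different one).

First evaluation (everything demanded from the output):
  export.gen = sub(9, -9) = 18
  model.gen = max2(9, 18) = 18
  render.gen = sub(9, 3) = 6
  north.gen = sub(18, 6) = 12
  stats.gen = sub(12, 9) = 3
  filter.gen = min2(18, 3) = 3

Propagation after the edit:
  export.gen: runs — beta.txt 9->-4; result 5.
  model.gen: runs — beta.txt 9->-4; export.gen 18->5; result 5.
  render.gen: runs — beta.txt 9->-4; result -7.
  north.gen: runs — model.gen 18->5; render.gen 6->-7; result 12 (same value as before).
  stats.gen: runs — beta.txt 9->-4; result 16.
  filter.gen: runs — model.gen 18->5; stats.gen 3->16; result 5.

New value of filter.gen: 5.
Target commands that run: export.gen, filter.gen, model.gen, north.gen, render.gen, stats.gen — 6 in total.
Values that change: beta.txt, export.gen, filter.gen, model.gen, render.gen, stats.gen.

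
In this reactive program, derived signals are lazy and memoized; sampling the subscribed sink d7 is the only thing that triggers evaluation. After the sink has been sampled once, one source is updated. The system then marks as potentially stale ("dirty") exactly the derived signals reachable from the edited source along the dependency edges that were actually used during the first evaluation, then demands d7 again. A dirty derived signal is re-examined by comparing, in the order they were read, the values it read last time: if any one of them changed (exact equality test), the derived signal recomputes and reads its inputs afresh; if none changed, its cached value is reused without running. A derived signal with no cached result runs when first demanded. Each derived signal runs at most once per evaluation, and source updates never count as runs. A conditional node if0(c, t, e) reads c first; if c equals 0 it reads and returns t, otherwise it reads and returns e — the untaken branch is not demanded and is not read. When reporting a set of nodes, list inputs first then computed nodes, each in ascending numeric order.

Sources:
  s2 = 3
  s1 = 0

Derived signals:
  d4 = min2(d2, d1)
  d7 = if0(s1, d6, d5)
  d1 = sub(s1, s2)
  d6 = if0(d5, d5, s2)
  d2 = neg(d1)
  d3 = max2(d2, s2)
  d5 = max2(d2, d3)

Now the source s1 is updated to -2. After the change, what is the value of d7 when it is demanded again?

Demanding d7 again yields 5.
Note the branch switch — demand abandons d6, which is never re-examined.

First demand of the output computes:
  d1 = sub(0, 3) = -3
  d2 = neg(-3) = 3
  d3 = max2(3, 3) = 3
  d5 = max2(3, 3) = 3
  d6 = if0(d5=3 -> else branch s2) = 3
  d7 = if0(s1=0 -> then branch d6) = 3

After the edit, cleaning proceeds:
  d1: a read changed (s1 0->-2) — executes, giving -5.
  d2: a read changed (d1 -3->-5) — executes, giving 5.
  d3: a read changed (d2 3->5) — executes, giving 5.
  d5: a read changed (d2 3->5; d3 3->5) — executes, giving 5.
  d6: stays stale; no demand reaches it after the flip.
  d7: a read changed (s1 0->-2) — executes, giving 5.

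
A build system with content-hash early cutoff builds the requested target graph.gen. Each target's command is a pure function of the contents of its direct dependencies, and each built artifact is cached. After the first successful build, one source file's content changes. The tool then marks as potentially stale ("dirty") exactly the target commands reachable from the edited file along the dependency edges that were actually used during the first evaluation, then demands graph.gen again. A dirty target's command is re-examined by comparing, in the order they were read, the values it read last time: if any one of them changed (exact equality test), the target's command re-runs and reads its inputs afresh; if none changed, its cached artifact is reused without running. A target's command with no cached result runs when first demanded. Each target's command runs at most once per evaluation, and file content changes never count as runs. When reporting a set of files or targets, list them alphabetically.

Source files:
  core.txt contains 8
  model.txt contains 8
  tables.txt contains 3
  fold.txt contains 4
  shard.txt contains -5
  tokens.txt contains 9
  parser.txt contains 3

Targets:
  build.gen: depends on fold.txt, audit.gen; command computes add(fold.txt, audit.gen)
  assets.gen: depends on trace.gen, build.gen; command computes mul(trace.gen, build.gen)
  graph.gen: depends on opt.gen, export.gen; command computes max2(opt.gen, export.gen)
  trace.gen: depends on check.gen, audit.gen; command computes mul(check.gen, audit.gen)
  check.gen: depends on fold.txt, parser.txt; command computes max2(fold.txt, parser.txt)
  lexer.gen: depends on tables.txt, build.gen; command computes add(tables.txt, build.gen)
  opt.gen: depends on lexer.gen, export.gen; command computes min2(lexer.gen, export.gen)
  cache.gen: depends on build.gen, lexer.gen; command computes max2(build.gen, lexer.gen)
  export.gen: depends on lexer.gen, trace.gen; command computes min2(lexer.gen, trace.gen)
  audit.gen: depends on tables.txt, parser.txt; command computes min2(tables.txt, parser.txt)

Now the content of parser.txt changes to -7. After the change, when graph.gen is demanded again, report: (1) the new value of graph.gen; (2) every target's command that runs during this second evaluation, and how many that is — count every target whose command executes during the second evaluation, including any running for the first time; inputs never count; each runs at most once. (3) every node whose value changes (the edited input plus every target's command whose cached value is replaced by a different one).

New value of graph.gen: -28.
Target commands that run: audit.gen, build.gen, check.gen, export.gen, graph.gen, lexer.gen, opt.gen, trace.gen — 8 in total.
Values that change: audit.gen, build.gen, export.gen, graph.gen, lexer.gen, opt.gen, parser.txt, trace.gen.

First evaluation (everything demanded from the output):
  audit.gen = min2(3, 3) = 3
  build.gen = add(4, 3) = 7
  check.gen = max2(4, 3) = 4
  lexer.gen = add(3, 7) = 10
  trace.gen = mul(4, 3) = 12
  export.gen = min2(10, 12) = 10
  opt.gen = min2(10, 10) = 10
  graph.gen = max2(10, 10) = 10

Propagation after the edit:
  audit.gen: runs — parser.txt 3->-7; result -7.
  build.gen: runs — audit.gen 3->-7; result -3.
  check.gen: runs — parser.txt 3->-7; result 4 (same value as before).
  lexer.gen: runs — build.gen 7->-3; result 0.
  trace.gen: runs — audit.gen 3->-7; result -28.
  export.gen: runs — lexer.gen 10->0; trace.gen 12->-28; result -28.
  opt.gen: runs — lexer.gen 10->0; export.gen 10->-28; result -28.
  graph.gen: runs — opt.gen 10->-28; export.gen 10->-28; result -28.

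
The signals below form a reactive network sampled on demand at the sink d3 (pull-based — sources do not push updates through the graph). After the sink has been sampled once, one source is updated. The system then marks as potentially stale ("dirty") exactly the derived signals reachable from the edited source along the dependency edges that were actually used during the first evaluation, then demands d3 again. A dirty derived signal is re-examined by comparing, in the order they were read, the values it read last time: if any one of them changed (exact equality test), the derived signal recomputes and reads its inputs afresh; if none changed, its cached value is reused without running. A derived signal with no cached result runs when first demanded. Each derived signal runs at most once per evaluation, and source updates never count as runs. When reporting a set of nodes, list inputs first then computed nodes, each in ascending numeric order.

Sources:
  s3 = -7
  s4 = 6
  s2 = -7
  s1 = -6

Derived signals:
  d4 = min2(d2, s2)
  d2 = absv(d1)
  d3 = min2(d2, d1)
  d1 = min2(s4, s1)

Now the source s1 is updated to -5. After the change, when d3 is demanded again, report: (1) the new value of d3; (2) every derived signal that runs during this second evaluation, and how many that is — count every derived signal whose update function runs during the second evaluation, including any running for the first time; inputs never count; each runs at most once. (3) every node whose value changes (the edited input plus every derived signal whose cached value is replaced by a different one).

Initial pass — values computed on the first demand:
  d1 = min2(6, -6) = -6
  d2 = absv(-6) = 6
  d3 = min2(6, -6) = -6

Second demand — change propagation:
  d1: re-runs because s1 -6->-5; new result -5.
  d2: re-runs because d1 -6->-5; new result 5.
  d3: re-runs because d2 6->5; d1 -6->-5; new result -5.

d3 now evaluates to -5.
Run set: d1, d2, d3 (3 run).
Changed values: s1, d1, d2, d3.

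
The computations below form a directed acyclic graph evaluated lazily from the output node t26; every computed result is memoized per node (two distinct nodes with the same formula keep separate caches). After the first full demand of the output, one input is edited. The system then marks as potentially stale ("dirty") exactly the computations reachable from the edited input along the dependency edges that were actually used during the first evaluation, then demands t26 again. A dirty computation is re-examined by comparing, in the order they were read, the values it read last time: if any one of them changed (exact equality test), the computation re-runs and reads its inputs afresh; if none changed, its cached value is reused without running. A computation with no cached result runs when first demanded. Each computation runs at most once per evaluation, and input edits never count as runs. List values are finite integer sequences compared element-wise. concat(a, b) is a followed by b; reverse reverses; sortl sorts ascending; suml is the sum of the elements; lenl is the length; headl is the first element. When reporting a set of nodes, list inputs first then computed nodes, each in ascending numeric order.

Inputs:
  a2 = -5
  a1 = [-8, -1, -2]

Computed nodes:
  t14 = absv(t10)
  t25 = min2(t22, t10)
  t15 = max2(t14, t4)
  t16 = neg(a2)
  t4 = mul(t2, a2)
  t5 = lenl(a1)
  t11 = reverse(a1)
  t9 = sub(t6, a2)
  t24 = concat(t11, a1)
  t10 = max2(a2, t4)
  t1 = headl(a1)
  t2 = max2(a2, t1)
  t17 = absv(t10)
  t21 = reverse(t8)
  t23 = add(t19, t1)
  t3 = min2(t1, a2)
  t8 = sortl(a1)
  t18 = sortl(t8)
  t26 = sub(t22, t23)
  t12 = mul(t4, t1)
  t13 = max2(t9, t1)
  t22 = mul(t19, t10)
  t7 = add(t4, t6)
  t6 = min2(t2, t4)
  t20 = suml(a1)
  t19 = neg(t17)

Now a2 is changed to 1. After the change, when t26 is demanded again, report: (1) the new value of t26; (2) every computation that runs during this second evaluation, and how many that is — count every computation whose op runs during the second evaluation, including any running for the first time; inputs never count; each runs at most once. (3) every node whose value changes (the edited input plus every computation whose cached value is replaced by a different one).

First demand of the output computes:
  t1 = headl([-8, -1, -2]) = -8
  t2 = max2(-5, -8) = -5
  t4 = mul(-5, -5) = 25
  t10 = max2(-5, 25) = 25
  t17 = absv(25) = 25
  t19 = neg(25) = -25
  t22 = mul(-25, 25) = -625
  t23 = add(-25, -8) = -33
  t26 = sub(-625, -33) = -592

After the edit, cleaning proceeds:
  t2: a read changed (a2 -5->1) — executes, giving 1.
  t4: a read changed (t2 -5->1; a2 -5->1) — executes, giving 1.
  t10: a read changed (a2 -5->1; t4 25->1) — executes, giving 1.
  t17: a read changed (t10 25->1) — executes, giving 1.
  t19: a read changed (t17 25->1) — executes, giving -1.
  t22: a read changed (t19 -25->-1; t10 25->1) — executes, giving -1.
  t23: a read changed (t19 -25->-1) — executes, giving -9.
  t26: a read changed (t22 -625->-1; t23 -33->-9) — executes, giving 8.

Demanding t26 again yields 8.
8 computations run: t2, t4, t10, t17, t19, t22, t23, t26.
The nodes whose values change: a2, t2, t4, t10, t17, t19, t22, t23, t26.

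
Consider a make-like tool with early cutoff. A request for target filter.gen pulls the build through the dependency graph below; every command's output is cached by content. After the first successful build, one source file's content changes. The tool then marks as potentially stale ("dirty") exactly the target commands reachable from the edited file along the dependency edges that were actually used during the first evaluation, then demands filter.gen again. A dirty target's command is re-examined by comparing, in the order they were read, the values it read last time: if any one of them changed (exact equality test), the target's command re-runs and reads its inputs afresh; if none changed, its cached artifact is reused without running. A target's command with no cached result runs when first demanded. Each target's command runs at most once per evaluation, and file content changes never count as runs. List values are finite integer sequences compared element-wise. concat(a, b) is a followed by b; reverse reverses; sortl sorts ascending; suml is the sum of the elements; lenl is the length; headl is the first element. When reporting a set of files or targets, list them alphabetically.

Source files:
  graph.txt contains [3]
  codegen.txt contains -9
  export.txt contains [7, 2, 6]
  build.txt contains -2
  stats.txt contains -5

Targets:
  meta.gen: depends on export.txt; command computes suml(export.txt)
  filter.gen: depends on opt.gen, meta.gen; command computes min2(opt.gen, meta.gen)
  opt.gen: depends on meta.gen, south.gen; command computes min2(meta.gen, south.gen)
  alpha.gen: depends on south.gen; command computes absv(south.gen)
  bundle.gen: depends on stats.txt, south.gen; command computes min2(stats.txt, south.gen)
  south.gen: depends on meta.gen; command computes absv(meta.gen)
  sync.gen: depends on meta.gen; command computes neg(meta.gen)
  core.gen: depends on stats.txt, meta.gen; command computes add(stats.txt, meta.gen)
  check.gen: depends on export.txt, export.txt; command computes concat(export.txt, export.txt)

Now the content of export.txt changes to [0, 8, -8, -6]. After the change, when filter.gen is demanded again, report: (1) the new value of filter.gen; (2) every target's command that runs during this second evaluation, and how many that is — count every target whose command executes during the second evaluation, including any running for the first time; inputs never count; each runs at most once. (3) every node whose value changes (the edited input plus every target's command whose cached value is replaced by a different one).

First demand of the output computes:
  meta.gen = suml([7, 2, 6]) = 15
  south.gen = absv(15) = 15
  opt.gen = min2(15, 15) = 15
  filter.gen = min2(15, 15) = 15

After the edit, cleaning proceeds:
  meta.gen: a read changed (export.txt [7, 2, 6]->[0, 8, -8, -6]) — executes, giving -6.
  south.gen: a read changed (meta.gen 15->-6) — executes, giving 6.
  opt.gen: a read changed (meta.gen 15->-6; south.gen 15->6) — executes, giving -6.
  filter.gen: a read changed (opt.gen 15->-6; meta.gen 15->-6) — executes, giving -6.

Demanding filter.gen again yields -6.
4 target commands run: filter.gen, meta.gen, opt.gen, south.gen.
The nodes whose values change: export.txt, filter.gen, meta.gen, opt.gen, south.gen.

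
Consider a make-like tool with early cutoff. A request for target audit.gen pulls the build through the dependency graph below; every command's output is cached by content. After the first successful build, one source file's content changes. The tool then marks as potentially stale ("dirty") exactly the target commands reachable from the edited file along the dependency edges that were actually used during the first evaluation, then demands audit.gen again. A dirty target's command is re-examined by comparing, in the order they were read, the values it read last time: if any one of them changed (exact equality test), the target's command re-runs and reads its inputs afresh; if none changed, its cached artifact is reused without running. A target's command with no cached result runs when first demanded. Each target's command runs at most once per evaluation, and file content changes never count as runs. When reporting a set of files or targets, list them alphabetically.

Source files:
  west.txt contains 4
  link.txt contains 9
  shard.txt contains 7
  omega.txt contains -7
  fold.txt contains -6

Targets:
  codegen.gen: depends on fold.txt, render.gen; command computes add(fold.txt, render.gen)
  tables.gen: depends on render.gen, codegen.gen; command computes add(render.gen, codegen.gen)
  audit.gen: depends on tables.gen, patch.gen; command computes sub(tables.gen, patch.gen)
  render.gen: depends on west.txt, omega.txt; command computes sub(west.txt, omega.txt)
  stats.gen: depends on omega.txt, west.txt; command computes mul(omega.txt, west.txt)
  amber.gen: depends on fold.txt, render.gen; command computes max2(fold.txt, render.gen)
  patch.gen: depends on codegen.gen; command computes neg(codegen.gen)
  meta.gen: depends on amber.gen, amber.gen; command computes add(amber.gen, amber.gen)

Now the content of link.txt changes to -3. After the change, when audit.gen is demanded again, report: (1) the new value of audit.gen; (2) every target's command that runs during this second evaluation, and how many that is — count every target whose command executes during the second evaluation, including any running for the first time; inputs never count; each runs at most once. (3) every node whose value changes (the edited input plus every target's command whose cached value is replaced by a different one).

First demand of the output computes:
  render.gen = sub(4, -7) = 11
  codegen.gen = add(-6, 11) = 5
  patch.gen = neg(5) = -5
  tables.gen = add(11, 5) = 16
  audit.gen = sub(16, -5) = 21

After the edit, cleaning proceeds:
  no node depends on link.txt at all; the second demand re-runs nothing.

Note the shortcut — nothing in the graph depends on link.txt at all, so no recomputation happens.

Demanding audit.gen again yields 21.
0 target commands run: none.
The nodes whose values change: link.txt.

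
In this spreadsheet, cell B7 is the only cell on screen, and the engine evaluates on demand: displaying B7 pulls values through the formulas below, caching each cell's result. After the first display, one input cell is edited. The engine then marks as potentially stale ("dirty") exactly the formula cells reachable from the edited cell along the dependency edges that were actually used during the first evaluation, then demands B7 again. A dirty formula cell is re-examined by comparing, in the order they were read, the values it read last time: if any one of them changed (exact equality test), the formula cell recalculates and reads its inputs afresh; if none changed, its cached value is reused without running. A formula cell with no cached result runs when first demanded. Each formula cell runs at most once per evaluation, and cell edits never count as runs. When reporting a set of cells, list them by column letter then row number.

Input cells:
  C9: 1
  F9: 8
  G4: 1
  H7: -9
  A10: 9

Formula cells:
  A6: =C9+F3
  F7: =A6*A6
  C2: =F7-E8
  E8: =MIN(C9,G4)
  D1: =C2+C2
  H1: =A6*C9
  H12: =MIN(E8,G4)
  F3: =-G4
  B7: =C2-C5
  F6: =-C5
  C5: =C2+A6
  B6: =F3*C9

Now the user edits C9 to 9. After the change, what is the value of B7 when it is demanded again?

B7 now evaluates to -8.

Initial pass — values computed on the first demand:
  E8 = MIN(1, 1) = 1
  F3 = -(1) = -1
  A6 = 1 + -1 = 0
  F7 = 0 * 0 = 0
  C2 = 0 - 1 = -1
  C5 = -1 + 0 = -1
  B7 = -1 - -1 = 0

Second demand — change propagation:
  A6: re-runs because C9 1->9; new result 8.
  E8: re-runs because C9 1->9; new result 1 (unchanged).
  F7: re-runs because A6 0->8; A6 0->8; new result 64.
  C2: re-runs because F7 0->64; new result 63.
  C5: re-runs because C2 -1->63; A6 0->8; new result 71.
  B7: re-runs because C2 -1->63; C5 -1->71; new result -8.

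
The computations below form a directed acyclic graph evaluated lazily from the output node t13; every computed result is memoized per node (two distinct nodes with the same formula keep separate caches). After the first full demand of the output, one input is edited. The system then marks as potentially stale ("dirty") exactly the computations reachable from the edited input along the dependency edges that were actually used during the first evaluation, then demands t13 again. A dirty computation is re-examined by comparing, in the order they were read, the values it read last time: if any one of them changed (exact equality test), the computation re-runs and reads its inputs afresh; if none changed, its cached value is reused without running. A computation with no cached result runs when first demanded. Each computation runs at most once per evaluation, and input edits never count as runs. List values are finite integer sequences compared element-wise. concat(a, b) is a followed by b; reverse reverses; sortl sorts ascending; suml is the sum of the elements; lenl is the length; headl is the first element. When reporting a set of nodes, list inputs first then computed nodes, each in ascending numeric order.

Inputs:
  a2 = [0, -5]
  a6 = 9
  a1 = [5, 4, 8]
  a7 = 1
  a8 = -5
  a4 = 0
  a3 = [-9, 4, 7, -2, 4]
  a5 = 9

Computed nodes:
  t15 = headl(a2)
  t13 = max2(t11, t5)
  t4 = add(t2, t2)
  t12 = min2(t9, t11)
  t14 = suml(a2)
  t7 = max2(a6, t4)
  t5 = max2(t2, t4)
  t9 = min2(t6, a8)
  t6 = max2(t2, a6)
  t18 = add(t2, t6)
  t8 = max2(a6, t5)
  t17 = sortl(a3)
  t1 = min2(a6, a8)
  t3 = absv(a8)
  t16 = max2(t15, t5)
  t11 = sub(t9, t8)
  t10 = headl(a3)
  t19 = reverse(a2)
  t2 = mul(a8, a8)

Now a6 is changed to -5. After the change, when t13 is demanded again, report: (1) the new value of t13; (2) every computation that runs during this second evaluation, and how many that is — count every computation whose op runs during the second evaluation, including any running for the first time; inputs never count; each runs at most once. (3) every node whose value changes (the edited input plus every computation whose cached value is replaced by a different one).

Demanding t13 again yields 50.
2 computations run: t6, t8.
The nodes whose values change: a6.
Note where the cutoff bites: t9 is checked, finds nothing changed, and keeps its cache.

First demand of the output computes:
  t2 = mul(-5, -5) = 25
  t4 = add(25, 25) = 50
  t5 = max2(25, 50) = 50
  t6 = max2(25, 9) = 25
  t8 = max2(9, 50) = 50
  t9 = min2(25, -5) = -5
  t11 = sub(-5, 50) = -55
  t13 = max2(-55, 50) = 50

After the edit, cleaning proceeds:
  t6: a read changed (a6 9->-5) — executes, giving 25 — identical to its old value.
  t8: a read changed (a6 9->-5) — executes, giving 50 — identical to its old value.
  t9: dirty, but its reads are unchanged (t6 unchanged, a8 unchanged); cached -5 stands.
  t11: dirty, but its reads are unchanged (t9 unchanged, t8 unchanged); cached -55 stands.
  t13: dirty, but its reads are unchanged (t11 unchanged, t5 unchanged); cached 50 stands.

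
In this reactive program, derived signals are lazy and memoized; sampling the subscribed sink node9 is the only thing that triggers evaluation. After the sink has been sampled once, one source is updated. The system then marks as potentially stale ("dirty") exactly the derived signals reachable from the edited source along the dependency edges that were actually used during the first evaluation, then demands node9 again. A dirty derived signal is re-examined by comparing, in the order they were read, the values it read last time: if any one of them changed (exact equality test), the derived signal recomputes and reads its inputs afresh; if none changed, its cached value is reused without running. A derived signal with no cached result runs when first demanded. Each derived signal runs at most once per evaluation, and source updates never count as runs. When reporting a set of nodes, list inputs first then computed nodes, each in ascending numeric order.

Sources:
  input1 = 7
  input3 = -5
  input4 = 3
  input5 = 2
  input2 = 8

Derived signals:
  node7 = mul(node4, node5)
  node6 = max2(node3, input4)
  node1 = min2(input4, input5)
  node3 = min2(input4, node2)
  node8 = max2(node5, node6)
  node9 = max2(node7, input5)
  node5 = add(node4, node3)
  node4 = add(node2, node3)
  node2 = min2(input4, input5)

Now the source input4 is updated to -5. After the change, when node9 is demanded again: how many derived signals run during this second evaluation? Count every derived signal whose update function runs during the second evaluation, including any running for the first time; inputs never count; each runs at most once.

6 derived signals run: node2, node3, node4, node5, node7, node9.

First demand of the output computes:
  node2 = min2(3, 2) = 2
  node3 = min2(3, 2) = 2
  node4 = add(2, 2) = 4
  node5 = add(4, 2) = 6
  node7 = mul(4, 6) = 24
  node9 = max2(24, 2) = 24

After the edit, cleaning proceeds:
  node2: a read changed (input4 3->-5) — executes, giving -5.
  node3: a read changed (input4 3->-5; node2 2->-5) — executes, giving -5.
  node4: a read changed (node2 2->-5; node3 2->-5) — executes, giving -10.
  node5: a read changed (node4 4->-10; node3 2->-5) — executes, giving -15.
  node7: a read changed (node4 4->-10; node5 6->-15) — executes, giving 150.
  node9: a read changed (node7 24->150) — executes, giving 150.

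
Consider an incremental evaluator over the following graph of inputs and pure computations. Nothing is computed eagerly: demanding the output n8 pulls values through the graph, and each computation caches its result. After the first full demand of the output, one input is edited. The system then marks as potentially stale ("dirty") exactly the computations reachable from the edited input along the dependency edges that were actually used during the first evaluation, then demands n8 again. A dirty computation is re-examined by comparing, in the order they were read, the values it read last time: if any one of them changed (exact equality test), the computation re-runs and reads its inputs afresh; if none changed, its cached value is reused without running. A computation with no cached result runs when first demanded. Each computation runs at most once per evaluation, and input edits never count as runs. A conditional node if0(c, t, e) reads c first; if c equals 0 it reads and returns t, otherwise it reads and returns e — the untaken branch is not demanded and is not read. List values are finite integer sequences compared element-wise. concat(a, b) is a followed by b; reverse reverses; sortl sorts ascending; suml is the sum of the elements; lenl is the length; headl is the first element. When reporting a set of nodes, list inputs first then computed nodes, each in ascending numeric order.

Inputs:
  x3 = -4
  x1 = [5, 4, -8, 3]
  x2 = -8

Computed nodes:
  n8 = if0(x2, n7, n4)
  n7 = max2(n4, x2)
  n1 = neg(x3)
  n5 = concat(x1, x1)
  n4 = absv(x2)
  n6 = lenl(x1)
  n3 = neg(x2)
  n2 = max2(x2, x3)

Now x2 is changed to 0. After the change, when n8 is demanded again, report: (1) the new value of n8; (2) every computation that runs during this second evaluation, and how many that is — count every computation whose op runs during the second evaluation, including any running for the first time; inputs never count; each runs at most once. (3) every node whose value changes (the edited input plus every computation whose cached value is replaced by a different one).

Initial pass — values computed on the first demand:
  n4 = absv(-8) = 8
  n8 = if0(x2=-8 -> else branch n4) = 8

Second demand — change propagation:
  n4: re-runs because x2 -8->0; new result 0.
  n7: newly demanded (no cache) — executes and yields 0.
  n8: re-runs because x2 -8->0; n4 8->0; new result 0.

The important point: the flipped condition pulls in fresh nodes; n7 runs for the first time.

n8 now evaluates to 0.
Run set: n4, n7, n8 (3 run).
Changed values: x2, n4, n8.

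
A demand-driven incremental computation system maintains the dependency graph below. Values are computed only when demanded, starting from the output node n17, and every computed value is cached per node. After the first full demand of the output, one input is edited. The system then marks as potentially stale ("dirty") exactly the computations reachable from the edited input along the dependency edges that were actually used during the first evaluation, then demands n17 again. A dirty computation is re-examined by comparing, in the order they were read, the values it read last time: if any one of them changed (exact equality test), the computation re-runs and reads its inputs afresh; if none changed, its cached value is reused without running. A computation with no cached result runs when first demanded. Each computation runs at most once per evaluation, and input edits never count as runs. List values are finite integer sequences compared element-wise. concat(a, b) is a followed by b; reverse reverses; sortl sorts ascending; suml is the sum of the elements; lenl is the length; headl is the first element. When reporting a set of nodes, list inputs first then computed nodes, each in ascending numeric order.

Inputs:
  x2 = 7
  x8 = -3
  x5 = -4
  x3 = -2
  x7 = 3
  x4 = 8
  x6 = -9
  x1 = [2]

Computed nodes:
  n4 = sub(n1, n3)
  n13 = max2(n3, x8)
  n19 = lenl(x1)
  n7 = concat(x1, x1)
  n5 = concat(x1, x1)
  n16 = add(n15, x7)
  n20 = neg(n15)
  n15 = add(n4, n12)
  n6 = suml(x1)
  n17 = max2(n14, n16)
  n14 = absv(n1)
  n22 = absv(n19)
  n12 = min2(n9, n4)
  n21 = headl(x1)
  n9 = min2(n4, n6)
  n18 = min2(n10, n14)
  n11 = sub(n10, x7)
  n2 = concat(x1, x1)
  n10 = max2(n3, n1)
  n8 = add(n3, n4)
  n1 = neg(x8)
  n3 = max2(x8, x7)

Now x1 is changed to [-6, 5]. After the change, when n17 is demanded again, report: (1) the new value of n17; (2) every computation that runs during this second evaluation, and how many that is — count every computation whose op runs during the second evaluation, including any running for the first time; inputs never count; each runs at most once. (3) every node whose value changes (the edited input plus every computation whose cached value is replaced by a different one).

First evaluation (everything demanded from the output):
  n1 = neg(-3) = 3
  n3 = max2(-3, 3) = 3
  n4 = sub(3, 3) = 0
  n6 = suml([2]) = 2
  n9 = min2(0, 2) = 0
  n12 = min2(0, 0) = 0
  n14 = absv(3) = 3
  n15 = add(0, 0) = 0
  n16 = add(0, 3) = 3
  n17 = max2(3, 3) = 3

Propagation after the edit:
  n6: runs — x1 [2]->[-6, 5]; result -1.
  n9: runs — n6 2->-1; result -1.
  n12: runs — n9 0->-1; result -1.
  n15: runs — n12 0->-1; result -1.
  n16: runs — n15 0->-1; result 2.
  n17: runs — n16 3->2; result 3 (same value as before).

New value of n17: 3.
Computations that run: n6, n9, n12, n15, n16, n17 — 6 in total.
Values that change: x1, n6, n9, n12, n15, n16.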